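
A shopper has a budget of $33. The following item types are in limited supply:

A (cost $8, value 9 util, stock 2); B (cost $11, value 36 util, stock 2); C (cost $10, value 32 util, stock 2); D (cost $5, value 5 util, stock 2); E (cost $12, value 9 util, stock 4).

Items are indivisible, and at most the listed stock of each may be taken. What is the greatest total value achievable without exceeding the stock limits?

Best selections within cost 33 and stock limits:
- 2×B + 1×C: cost 32, value 104
- 1×B + 2×C: cost 31, value 100
Best: 104 util.

104 util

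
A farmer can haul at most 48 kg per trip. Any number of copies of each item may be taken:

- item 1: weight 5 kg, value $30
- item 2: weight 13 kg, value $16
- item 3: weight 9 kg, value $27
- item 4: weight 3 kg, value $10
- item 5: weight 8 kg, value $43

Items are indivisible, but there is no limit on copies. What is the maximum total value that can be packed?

Best value-per-unit is item 1 at 30/5; filling with it alone gives 9×30 = 270.
Optimal mix: 8×item 1 + 1×item 5 → weight 48, value 283.

$283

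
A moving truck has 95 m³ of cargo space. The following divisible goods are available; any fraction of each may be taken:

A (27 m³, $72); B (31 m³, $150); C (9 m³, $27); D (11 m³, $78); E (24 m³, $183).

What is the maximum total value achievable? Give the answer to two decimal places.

Take in order of value per unit:
- E (183/24 per unit): all 24 → value 183, running total 183.00
- D (78/11 per unit): all 11 → value 78, running total 261.00
- B (150/31 per unit): all 31 → value 150, running total 411.00
- C (27/9 per unit): all 9 → value 27, running total 438.00
- A (72/27 per unit): 20 of 27 → value 20×72/27 = 53.3333, running total 491.33
Total 491.33.

491.33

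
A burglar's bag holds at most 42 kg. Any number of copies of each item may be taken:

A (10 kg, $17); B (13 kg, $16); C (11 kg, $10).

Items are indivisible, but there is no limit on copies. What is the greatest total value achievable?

$68

Best value-per-unit is A at 17/10, and filling with it alone uses weight 4×10=40. No mix of the others beats 4×17 = 68.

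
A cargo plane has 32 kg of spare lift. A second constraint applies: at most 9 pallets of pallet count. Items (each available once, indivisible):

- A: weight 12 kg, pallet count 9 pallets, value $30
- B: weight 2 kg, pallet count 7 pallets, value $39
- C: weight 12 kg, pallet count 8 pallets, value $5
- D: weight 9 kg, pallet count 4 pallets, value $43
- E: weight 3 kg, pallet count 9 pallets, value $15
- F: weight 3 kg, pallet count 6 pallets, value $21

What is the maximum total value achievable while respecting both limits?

$43

Feasible sets respecting both limits:
- D: weight 9, pallet count 4, value 43
- B: weight 2, pallet count 7, value 39
- A: weight 12, pallet count 9, value 30
- F: weight 3, pallet count 6, value 21
Best: $43.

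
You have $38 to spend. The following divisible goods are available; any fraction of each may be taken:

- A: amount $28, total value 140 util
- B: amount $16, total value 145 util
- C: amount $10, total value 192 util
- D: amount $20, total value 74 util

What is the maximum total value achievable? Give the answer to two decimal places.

397.00

Take in order of value per unit:
- C (192/10 per unit): all 10 → value 192, running total 192.00
- B (145/16 per unit): all 16 → value 145, running total 337.00
- A (140/28 per unit): 12 of 28 → value 12×140/28 = 60.0000, running total 397.00
Total 397.00.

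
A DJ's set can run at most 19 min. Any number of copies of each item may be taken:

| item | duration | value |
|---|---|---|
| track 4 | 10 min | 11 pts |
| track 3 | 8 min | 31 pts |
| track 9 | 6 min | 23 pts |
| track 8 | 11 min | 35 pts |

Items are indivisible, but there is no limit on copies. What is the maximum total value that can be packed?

69 pts

Best value-per-unit is track 3 at 31/8; filling with it alone gives 2×31 = 62.
Optimal mix: 3×track 9 → duration 18, value 69.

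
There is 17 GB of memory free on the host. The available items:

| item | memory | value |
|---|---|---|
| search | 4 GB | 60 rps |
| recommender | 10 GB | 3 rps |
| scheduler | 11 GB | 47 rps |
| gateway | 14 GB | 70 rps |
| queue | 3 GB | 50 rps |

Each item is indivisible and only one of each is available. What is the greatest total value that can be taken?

120 rps

This is a 0/1 knapsack; check combinations near the capacity.
- gateway+queue: memory 14+3=17, value 70+50=120
- search+recommender+queue: memory 4+10+3=17, value 60+3+50=113
- search+queue: memory 4+3=7, value 60+50=110
- search+scheduler: memory 4+11=15, value 60+47=107
Best: 120 rps.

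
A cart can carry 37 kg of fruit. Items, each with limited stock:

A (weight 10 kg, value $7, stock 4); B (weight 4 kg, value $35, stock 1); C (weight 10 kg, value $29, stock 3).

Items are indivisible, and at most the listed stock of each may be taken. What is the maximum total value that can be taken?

$122

Best selections within weight 37 and stock limits:
- 1×B + 3×C: weight 34, value 122
- 1×A + 1×B + 2×C: weight 34, value 100
- 1×B + 2×C: weight 24, value 93
Best: $122.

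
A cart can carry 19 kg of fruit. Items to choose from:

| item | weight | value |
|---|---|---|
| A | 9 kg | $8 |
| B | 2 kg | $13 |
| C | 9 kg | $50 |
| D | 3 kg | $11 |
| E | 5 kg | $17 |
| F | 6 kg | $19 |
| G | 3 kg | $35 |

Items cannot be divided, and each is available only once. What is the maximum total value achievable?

Check high-value combinations within 19 kg:
- B+C+E+G: weight 2+9+5+3=19, value 13+50+17+35=115
- B+C+D+G: weight 2+9+3+3=17, value 13+50+11+35=109
- C+F+G: weight 9+6+3=18, value 50+19+35=104
- C+E+G: weight 9+5+3=17, value 50+17+35=102
Best: $115.

$115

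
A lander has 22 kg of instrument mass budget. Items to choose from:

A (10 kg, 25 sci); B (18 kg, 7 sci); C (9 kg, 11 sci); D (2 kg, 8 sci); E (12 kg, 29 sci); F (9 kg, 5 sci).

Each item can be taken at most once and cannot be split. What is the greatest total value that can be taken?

This is a 0/1 knapsack; check combinations near the capacity.
- A+E: mass 10+12=22, value 25+29=54
- A+C+D: mass 10+9+2=21, value 25+11+8=44
- C+E: mass 9+12=21, value 11+29=40
- A+D+F: mass 10+2+9=21, value 25+8+5=38
- D+E: mass 2+12=14, value 8+29=37
Best: 54 sci.

54 sci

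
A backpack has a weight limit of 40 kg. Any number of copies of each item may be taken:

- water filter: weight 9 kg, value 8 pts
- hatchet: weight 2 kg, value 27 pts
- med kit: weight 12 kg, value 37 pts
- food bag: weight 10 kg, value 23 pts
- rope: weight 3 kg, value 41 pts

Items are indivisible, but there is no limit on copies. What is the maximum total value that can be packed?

546 pts

Best value-per-unit is rope at 41/3; filling with it alone gives 13×41 = 533.
Optimal mix: 2×hatchet + 12×rope → weight 40, value 546.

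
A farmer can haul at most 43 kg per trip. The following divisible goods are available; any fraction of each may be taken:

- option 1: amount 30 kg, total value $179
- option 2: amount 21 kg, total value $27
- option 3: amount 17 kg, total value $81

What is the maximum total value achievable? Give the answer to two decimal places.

Take in order of value per unit:
- option 1 (179/30 per unit): all 30 → value 179, running total 179.00
- option 3 (81/17 per unit): 13 of 17 → value 13×81/17 = 61.9412, running total 240.94
Total 240.94.

240.94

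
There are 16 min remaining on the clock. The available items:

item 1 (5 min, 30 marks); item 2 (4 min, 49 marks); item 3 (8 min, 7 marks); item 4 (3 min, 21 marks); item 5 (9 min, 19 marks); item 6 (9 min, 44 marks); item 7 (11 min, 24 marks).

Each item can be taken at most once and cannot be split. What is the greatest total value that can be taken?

114 marks

This is a 0/1 knapsack; check combinations near the capacity.
- item 2+item 4+item 6: time 4+3+9=16, value 49+21+44=114
- item 1+item 2+item 4: time 5+4+3=12, value 30+49+21=100
- item 2+item 6: time 4+9=13, value 49+44=93
- item 2+item 4+item 5: time 4+3+9=16, value 49+21+19=89
- item 1+item 2: time 5+4=9, value 30+49=79
Best: 114 marks.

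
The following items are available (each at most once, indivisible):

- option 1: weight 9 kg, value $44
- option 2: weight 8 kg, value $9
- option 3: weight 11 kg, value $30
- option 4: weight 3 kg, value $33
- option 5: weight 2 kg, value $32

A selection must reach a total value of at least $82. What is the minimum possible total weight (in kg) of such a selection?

Subsets with value ≥ 82, sorted by total weight:
- option 1+option 4+option 5: weight 14, value 109
- option 3+option 4+option 5: weight 16, value 95
- option 1+option 2+option 5: weight 19, value 85
Minimum weight: 14 kg.

14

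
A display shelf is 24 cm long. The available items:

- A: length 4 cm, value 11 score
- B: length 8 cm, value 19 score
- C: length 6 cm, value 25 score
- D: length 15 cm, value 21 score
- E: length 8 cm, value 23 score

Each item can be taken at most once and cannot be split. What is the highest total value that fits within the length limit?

67 score

Check high-value combinations within 24 cm:
- B+C+E: length 8+6+8=22, value 19+25+23=67
- A+C+E: length 4+6+8=18, value 11+25+23=59
- A+B+C: length 4+8+6=18, value 11+19+25=55
- A+B+E: length 4+8+8=20, value 11+19+23=53
- C+E: length 6+8=14, value 25+23=48
Best: 67 score.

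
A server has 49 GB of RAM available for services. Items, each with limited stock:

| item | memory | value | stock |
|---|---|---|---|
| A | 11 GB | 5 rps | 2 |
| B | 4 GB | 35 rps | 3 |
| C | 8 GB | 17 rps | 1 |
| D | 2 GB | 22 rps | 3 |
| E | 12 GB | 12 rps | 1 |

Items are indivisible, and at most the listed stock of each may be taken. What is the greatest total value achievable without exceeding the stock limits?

205 rps

Top feasible selections:
- 1×A + 3×B + 1×C + 3×D + 1×E: memory 49, value 205
- 3×B + 1×C + 3×D + 1×E: memory 38, value 200
- 2×A + 3×B + 1×C + 3×D: memory 48, value 198
- 1×A + 3×B + 1×C + 3×D: memory 37, value 193
Best: 205 rps.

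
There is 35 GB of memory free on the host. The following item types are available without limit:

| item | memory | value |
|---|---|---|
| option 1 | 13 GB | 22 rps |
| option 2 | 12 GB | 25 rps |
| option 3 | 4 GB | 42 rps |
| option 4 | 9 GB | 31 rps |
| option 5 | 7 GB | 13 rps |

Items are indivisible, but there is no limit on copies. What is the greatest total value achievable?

336 rps

Best value-per-unit is option 3 at 42/4, and filling with it alone uses memory 8×4=32. No mix of the others beats 8×42 = 336.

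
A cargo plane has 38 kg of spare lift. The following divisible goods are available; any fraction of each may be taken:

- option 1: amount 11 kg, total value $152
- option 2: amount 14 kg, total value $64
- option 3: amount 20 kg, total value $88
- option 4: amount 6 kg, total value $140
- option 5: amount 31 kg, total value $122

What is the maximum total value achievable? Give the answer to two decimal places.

386.80

Take in order of value per unit:
- option 4 (140/6 per unit): all 6 → value 140, running total 140.00
- option 1 (152/11 per unit): all 11 → value 152, running total 292.00
- option 2 (64/14 per unit): all 14 → value 64, running total 356.00
- option 3 (88/20 per unit): 7 of 20 → value 7×88/20 = 30.8000, running total 386.80
Total 386.80.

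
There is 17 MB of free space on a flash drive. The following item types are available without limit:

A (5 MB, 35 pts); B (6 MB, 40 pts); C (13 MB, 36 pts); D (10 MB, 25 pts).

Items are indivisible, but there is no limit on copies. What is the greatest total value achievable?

Best value-per-unit is A at 35/5; filling with it alone gives 3×35 = 105.
Optimal mix: 1×A + 2×B → size 17, value 115.

115 pts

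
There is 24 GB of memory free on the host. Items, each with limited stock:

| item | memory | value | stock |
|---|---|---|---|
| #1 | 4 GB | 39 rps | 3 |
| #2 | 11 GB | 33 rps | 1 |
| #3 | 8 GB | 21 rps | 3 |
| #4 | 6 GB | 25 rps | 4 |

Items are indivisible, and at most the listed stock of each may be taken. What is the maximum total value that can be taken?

Top feasible selections:
- 3×#1 + 2×#4: memory 24, value 167
- 3×#1 + 1×#2: memory 23, value 150
- 3×#1 + 1×#4: memory 18, value 142
Best: 167 rps.

167 rps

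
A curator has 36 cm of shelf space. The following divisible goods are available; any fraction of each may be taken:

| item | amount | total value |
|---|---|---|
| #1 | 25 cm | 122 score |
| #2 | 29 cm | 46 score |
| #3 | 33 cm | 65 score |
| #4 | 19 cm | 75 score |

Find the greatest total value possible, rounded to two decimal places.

Take in order of value per unit:
- #1 (122/25 per unit): all 25 → value 122, running total 122.00
- #4 (75/19 per unit): 11 of 19 → value 11×75/19 = 43.4211, running total 165.42
Total 165.42.

165.42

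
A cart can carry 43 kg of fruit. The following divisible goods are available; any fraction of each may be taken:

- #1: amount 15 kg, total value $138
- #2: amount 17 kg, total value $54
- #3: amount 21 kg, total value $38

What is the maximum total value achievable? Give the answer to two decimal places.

211.90

Take in order of value per unit:
- #1 (138/15 per unit): all 15 → value 138, running total 138.00
- #2 (54/17 per unit): all 17 → value 54, running total 192.00
- #3 (38/21 per unit): 11 of 21 → value 11×38/21 = 19.9048, running total 211.90
Total 211.90.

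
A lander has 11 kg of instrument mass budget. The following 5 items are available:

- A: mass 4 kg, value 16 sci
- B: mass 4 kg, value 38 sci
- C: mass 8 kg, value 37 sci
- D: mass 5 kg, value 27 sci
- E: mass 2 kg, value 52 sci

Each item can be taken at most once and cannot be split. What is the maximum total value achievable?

117 sci

Check high-value combinations within 11 kg:
- B+D+E: mass 4+5+2=11, value 38+27+52=117
- A+B+E: mass 4+4+2=10, value 16+38+52=106
- A+D+E: mass 4+5+2=11, value 16+27+52=95
- B+E: mass 4+2=6, value 38+52=90
Best: 117 sci.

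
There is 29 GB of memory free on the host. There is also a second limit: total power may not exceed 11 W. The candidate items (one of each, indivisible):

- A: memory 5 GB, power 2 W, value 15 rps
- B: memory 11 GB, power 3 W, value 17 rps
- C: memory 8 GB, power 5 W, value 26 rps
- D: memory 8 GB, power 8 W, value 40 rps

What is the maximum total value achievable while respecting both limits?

58 rps

Feasible sets respecting both limits:
- A+B+C: memory 24, power 10, value 58
- B+D: memory 19, power 11, value 57
- A+D: memory 13, power 10, value 55
Best: 58 rps.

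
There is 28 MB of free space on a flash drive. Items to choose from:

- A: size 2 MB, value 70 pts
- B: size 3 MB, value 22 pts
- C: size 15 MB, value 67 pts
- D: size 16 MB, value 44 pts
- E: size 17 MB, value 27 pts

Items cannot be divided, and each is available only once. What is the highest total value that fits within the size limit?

159 pts

Check high-value combinations within 28 MB:
- A+B+C: size 2+3+15=20, value 70+22+67=159
- A+C: size 2+15=17, value 70+67=137
- A+B+D: size 2+3+16=21, value 70+22+44=136
- A+B+E: size 2+3+17=22, value 70+22+27=119
- A+D: size 2+16=18, value 70+44=114
Best: 159 pts.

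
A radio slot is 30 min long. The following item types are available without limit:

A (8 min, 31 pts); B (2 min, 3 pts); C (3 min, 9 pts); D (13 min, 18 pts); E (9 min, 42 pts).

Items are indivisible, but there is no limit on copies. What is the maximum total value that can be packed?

135 pts

Best value-per-unit is E at 42/9; filling with it alone gives 3×42 = 126.
Optimal mix: 1×C + 3×E → duration 30, value 135.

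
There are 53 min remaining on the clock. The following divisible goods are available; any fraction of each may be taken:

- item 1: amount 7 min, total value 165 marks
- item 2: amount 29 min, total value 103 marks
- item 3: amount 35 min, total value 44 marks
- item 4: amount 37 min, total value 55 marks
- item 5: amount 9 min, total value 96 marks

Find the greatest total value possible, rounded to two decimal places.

375.89

Take in order of value per unit:
- item 1 (165/7 per unit): all 7 → value 165, running total 165.00
- item 5 (96/9 per unit): all 9 → value 96, running total 261.00
- item 2 (103/29 per unit): all 29 → value 103, running total 364.00
- item 4 (55/37 per unit): 8 of 37 → value 8×55/37 = 11.8919, running total 375.89
Total 375.89.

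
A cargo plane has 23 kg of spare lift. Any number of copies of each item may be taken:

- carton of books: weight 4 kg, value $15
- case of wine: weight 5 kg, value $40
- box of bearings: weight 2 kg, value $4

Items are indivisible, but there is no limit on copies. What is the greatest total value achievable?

$164

Best value-per-unit is case of wine at 40/5; filling with it alone gives 4×40 = 160.
Optimal mix: 4×case of wine + 1×box of bearings → weight 22, value 164.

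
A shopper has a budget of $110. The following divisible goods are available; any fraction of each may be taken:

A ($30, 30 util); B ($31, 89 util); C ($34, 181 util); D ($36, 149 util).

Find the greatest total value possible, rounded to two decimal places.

428.00

Take in order of value per unit:
- C (181/34 per unit): all 34 → value 181, running total 181.00
- D (149/36 per unit): all 36 → value 149, running total 330.00
- B (89/31 per unit): all 31 → value 89, running total 419.00
- A (30/30 per unit): 9 of 30 → value 9×30/30 = 9.0000, running total 428.00
Total 428.00.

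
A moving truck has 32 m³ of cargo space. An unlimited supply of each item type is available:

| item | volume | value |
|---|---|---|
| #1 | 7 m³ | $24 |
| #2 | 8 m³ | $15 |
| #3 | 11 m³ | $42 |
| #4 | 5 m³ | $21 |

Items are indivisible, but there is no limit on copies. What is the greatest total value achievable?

$129

Best value-per-unit is #4 at 21/5; filling with it alone gives 6×21 = 126.
Optimal mix: 1×#1 + 5×#4 → volume 32, value 129.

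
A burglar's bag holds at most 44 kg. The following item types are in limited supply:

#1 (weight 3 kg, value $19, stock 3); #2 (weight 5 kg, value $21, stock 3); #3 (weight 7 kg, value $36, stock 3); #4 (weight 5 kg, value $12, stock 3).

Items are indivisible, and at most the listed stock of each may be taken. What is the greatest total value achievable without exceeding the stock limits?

Top feasible selections:
- 2×#1 + 3×#2 + 3×#3: weight 42, value 209
- 3×#1 + 2×#2 + 3×#3: weight 40, value 207
- 3×#1 + 3×#2 + 2×#3 + 1×#4: weight 43, value 204
Best: $209.

$209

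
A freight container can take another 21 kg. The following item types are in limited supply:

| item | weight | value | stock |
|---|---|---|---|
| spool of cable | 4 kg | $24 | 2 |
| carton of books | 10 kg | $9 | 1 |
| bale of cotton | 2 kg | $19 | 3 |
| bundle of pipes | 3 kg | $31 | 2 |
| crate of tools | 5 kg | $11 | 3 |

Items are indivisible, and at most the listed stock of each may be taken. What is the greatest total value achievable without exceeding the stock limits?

$167

Best selections within weight 21 and stock limits:
- 2×spool of cable + 3×bale of cotton + 2×bundle of pipes: weight 20, value 167
- 1×spool of cable + 3×bale of cotton + 2×bundle of pipes + 1×crate of tools: weight 21, value 154
Best: $167.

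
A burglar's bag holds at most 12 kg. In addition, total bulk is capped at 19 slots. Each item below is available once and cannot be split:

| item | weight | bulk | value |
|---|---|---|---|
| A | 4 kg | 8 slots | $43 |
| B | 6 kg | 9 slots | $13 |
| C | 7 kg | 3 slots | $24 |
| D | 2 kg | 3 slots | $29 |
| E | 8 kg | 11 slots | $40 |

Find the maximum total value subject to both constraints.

$83

Feasible sets respecting both limits:
- A+E: weight 12, bulk 19, value 83
- A+D: weight 6, bulk 11, value 72
- D+E: weight 10, bulk 14, value 69
Best: $83.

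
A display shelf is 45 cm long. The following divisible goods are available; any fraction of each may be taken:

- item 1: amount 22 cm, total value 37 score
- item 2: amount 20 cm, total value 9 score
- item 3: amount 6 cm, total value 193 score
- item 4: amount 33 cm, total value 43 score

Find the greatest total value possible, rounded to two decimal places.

252.15

Take in order of value per unit:
- item 3 (193/6 per unit): all 6 → value 193, running total 193.00
- item 1 (37/22 per unit): all 22 → value 37, running total 230.00
- item 4 (43/33 per unit): 17 of 33 → value 17×43/33 = 22.1515, running total 252.15
Total 252.15.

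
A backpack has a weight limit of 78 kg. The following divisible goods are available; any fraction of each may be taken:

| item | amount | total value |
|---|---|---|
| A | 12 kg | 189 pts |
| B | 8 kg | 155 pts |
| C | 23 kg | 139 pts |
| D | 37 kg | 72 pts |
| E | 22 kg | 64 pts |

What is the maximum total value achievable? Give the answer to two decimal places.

572.30

Take in order of value per unit:
- B (155/8 per unit): all 8 → value 155, running total 155.00
- A (189/12 per unit): all 12 → value 189, running total 344.00
- C (139/23 per unit): all 23 → value 139, running total 483.00
- E (64/22 per unit): all 22 → value 64, running total 547.00
- D (72/37 per unit): 13 of 37 → value 13×72/37 = 25.2973, running total 572.30
Total 572.30.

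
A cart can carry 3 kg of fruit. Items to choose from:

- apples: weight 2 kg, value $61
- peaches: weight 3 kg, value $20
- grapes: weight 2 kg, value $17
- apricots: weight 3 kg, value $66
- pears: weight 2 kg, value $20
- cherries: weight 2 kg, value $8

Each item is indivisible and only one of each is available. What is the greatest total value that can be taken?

Check high-value combinations within 3 kg:
- apricots: weight 3, value 66
- apples: weight 2, value 61
- pears: weight 2, value 20
- peaches: weight 3, value 20
Best: $66.

$66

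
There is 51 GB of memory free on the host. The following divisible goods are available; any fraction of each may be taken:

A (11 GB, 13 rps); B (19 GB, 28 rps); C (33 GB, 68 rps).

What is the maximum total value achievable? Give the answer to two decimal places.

94.53

Take in order of value per unit:
- C (68/33 per unit): all 33 → value 68, running total 68.00
- B (28/19 per unit): 18 of 19 → value 18×28/19 = 26.5263, running total 94.53
Total 94.53.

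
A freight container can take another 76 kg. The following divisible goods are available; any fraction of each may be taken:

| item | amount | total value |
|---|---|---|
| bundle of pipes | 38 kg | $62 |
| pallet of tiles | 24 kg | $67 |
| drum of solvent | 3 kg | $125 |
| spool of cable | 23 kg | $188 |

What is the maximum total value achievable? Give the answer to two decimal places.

422.42

Take in order of value per unit:
- drum of solvent (125/3 per unit): all 3 → value 125, running total 125.00
- spool of cable (188/23 per unit): all 23 → value 188, running total 313.00
- pallet of tiles (67/24 per unit): all 24 → value 67, running total 380.00
- bundle of pipes (62/38 per unit): 26 of 38 → value 26×62/38 = 42.4211, running total 422.42
Total 422.42.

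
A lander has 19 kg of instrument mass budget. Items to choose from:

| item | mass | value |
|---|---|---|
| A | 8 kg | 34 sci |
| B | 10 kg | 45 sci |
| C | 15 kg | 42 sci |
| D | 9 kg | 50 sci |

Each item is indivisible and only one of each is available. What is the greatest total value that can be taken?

95 sci

This is a 0/1 knapsack; check combinations near the capacity.
- B+D: mass 10+9=19, value 45+50=95
- A+D: mass 8+9=17, value 34+50=84
- A+B: mass 8+10=18, value 34+45=79
- D: mass 9, value 50
- B: mass 10, value 45
Best: 95 sci.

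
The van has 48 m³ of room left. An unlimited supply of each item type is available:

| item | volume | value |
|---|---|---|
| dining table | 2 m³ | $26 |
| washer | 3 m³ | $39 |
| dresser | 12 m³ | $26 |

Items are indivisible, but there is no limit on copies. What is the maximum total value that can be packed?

Best value-per-unit is dining table at 26/2, and filling with it alone uses volume 24×2=48. No mix of the others beats 24×26 = 624.

$624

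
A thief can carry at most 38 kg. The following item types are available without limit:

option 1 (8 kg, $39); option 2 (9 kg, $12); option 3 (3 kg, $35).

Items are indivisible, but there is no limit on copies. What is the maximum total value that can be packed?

Best value-per-unit is option 3 at 35/3, and filling with it alone uses weight 12×3=36. No mix of the others beats 12×35 = 420.

$420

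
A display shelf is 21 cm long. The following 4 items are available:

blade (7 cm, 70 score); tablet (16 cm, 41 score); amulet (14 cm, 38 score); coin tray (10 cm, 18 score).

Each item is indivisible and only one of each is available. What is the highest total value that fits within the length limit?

Check high-value combinations within 21 cm:
- blade+amulet: length 7+14=21, value 70+38=108
- blade+coin tray: length 7+10=17, value 70+18=88
- blade: length 7, value 70
- tablet: length 16, value 41
Best: 108 score.

108 score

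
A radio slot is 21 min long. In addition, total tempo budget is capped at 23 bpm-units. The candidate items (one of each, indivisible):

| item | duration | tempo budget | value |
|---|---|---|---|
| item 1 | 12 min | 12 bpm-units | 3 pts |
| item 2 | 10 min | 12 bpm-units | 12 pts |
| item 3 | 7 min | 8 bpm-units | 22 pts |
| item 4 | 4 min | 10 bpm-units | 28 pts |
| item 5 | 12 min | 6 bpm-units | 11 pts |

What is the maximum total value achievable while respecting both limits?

50 pts

Feasible sets respecting both limits:
- item 3+item 4: duration 11, tempo budget 18, value 50
- item 2+item 4: duration 14, tempo budget 22, value 40
- item 4+item 5: duration 16, tempo budget 16, value 39
- item 2+item 3: duration 17, tempo budget 20, value 34
Best: 50 pts.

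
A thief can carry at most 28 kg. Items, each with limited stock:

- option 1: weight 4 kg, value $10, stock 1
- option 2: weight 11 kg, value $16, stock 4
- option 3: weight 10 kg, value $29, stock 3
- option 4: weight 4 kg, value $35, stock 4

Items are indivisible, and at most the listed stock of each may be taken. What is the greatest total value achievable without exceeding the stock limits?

Top feasible selections:
- 1×option 3 + 4×option 4: weight 26, value 169
- 1×option 2 + 4×option 4: weight 27, value 156
Best: $169.

$169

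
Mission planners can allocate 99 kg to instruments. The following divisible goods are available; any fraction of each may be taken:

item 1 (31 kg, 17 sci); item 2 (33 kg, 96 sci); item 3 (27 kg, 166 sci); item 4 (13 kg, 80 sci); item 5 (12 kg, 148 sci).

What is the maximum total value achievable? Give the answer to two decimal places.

497.68

Take in order of value per unit:
- item 5 (148/12 per unit): all 12 → value 148, running total 148.00
- item 4 (80/13 per unit): all 13 → value 80, running total 228.00
- item 3 (166/27 per unit): all 27 → value 166, running total 394.00
- item 2 (96/33 per unit): all 33 → value 96, running total 490.00
- item 1 (17/31 per unit): 14 of 31 → value 14×17/31 = 7.6774, running total 497.68
Total 497.68.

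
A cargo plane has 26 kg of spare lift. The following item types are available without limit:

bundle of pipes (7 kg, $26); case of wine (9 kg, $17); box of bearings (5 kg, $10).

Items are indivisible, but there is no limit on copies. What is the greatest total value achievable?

Best value-per-unit is bundle of pipes at 26/7; filling with it alone gives 3×26 = 78.
Optimal mix: 3×bundle of pipes + 1×box of bearings → weight 26, value 88.

$88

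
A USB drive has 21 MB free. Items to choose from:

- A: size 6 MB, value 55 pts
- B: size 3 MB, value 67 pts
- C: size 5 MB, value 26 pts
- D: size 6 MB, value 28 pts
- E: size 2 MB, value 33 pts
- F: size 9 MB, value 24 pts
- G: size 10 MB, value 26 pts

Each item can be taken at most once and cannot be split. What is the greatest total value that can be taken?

183 pts

Check high-value combinations within 21 MB:
- A+B+D+E: size 6+3+6+2=17, value 55+67+28+33=183
- A+B+C+E: size 6+3+5+2=16, value 55+67+26+33=181
- A+B+E+G: size 6+3+2+10=21, value 55+67+33+26=181
- A+B+E+F: size 6+3+2+9=20, value 55+67+33+24=179
- A+B+C+D: size 6+3+5+6=20, value 55+67+26+28=176
Best: 183 pts.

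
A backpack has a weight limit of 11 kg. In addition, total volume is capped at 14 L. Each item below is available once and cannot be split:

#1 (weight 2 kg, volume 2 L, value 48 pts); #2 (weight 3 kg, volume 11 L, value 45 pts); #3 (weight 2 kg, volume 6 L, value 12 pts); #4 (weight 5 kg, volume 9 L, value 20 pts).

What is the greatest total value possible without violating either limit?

Feasible sets respecting both limits:
- #1+#2: weight 5, volume 13, value 93
- #1+#4: weight 7, volume 11, value 68
- #1+#3: weight 4, volume 8, value 60
- #1: weight 2, volume 2, value 48
Best: 93 pts.

93 pts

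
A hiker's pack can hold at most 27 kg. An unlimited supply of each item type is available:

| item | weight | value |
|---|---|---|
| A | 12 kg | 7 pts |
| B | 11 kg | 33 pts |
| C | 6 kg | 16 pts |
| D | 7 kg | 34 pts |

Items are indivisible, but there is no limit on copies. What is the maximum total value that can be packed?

118 pts

Best value-per-unit is D at 34/7; filling with it alone gives 3×34 = 102.
Optimal mix: 1×C + 3×D → weight 27, value 118.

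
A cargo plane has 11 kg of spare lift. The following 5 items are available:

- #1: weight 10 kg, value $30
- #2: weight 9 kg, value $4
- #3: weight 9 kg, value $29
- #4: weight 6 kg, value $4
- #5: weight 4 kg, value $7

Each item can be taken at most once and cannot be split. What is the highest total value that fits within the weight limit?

Check high-value combinations within 11 kg:
- #1: weight 10, value 30
- #3: weight 9, value 29
- #4+#5: weight 6+4=10, value 4+7=11
- #5: weight 4, value 7
- #4: weight 6, value 4
Best: $30.

$30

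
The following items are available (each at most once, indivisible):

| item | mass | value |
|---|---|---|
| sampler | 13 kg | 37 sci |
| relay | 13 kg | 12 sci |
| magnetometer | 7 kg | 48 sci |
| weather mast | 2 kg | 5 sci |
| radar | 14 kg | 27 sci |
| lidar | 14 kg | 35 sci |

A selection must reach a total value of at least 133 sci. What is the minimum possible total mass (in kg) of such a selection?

48

Subsets with value ≥ 133, sorted by total mass:
- sampler+magnetometer+radar+lidar: mass 48, value 147
- sampler+relay+magnetometer+weather mast+lidar: mass 49, value 137
Minimum mass: 48 kg.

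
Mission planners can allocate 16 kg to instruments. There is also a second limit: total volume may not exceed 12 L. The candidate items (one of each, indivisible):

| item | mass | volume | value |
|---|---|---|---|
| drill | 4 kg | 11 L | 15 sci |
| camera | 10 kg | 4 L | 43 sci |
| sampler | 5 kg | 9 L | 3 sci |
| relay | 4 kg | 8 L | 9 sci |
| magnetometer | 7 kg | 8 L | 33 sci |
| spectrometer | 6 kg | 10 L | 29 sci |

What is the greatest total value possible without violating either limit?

52 sci

Feasible sets respecting both limits:
- camera+relay: mass 14, volume 12, value 52
- camera: mass 10, volume 4, value 43
- magnetometer: mass 7, volume 8, value 33
- spectrometer: mass 6, volume 10, value 29
Best: 52 sci.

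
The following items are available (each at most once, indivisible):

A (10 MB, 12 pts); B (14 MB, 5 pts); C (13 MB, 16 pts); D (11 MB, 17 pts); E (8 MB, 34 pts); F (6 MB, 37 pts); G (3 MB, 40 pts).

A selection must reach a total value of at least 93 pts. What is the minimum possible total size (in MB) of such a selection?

17

Subsets with value ≥ 93, sorted by total size:
- E+F+G: size 17, value 111
- D+F+G: size 20, value 94
- C+F+G: size 22, value 93
Minimum size: 17 MB.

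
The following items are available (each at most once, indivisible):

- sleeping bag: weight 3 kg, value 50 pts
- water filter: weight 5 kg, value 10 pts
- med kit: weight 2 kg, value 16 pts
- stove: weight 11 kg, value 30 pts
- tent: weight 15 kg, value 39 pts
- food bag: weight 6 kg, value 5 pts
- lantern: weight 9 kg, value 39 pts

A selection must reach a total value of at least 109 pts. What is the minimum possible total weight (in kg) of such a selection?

19

Subsets with value ≥ 109, sorted by total weight:
- sleeping bag+water filter+med kit+lantern: weight 19, value 115
- sleeping bag+med kit+food bag+lantern: weight 20, value 110
Minimum weight: 19 kg.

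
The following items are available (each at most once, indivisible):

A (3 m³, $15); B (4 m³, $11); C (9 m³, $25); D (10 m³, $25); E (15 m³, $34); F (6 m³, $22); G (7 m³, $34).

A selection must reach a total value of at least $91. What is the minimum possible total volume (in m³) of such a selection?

25

Subsets with value ≥ 91, sorted by total volume:
- A+C+F+G: volume 25, value 96
- A+D+F+G: volume 26, value 96
- B+C+F+G: volume 26, value 92
- B+D+F+G: volume 27, value 92
Minimum volume: 25 m³.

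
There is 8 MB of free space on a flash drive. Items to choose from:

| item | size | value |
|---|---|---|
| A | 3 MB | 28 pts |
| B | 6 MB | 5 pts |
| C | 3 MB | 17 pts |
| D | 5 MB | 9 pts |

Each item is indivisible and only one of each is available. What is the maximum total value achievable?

Check high-value combinations within 8 MB:
- A+C: size 3+3=6, value 28+17=45
- A+D: size 3+5=8, value 28+9=37
- A: size 3, value 28
- C+D: size 3+5=8, value 17+9=26
- C: size 3, value 17
Best: 45 pts.

45 pts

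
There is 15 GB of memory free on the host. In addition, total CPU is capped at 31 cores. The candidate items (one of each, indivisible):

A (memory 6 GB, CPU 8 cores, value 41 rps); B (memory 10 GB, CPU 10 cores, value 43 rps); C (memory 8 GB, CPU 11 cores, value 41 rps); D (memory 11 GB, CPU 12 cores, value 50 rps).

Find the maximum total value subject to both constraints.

82 rps

Feasible sets respecting both limits:
- A+C: memory 14, CPU 19, value 82
- D: memory 11, CPU 12, value 50
- B: memory 10, CPU 10, value 43
Best: 82 rps.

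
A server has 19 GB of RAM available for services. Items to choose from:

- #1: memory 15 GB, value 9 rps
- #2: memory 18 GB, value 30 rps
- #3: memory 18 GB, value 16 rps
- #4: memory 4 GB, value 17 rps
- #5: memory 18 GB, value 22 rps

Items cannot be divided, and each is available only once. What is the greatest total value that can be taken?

Check high-value combinations within 19 GB:
- #2: memory 18, value 30
- #1+#4: memory 15+4=19, value 9+17=26
- #5: memory 18, value 22
- #4: memory 4, value 17
- #3: memory 18, value 16
Best: 30 rps.

30 rps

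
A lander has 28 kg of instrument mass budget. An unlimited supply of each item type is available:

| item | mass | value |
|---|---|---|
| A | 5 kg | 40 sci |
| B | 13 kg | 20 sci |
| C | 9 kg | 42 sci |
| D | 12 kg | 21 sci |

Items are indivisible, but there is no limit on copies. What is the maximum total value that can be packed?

200 sci

Best value-per-unit is A at 40/5, and filling with it alone uses mass 5×5=25. No mix of the others beats 5×40 = 200.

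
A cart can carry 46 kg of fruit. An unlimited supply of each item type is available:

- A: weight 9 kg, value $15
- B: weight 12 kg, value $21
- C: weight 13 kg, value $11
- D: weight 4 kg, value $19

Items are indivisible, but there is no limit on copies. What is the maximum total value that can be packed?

Best value-per-unit is D at 19/4, and filling with it alone uses weight 11×4=44. No mix of the others beats 11×19 = 209.

$209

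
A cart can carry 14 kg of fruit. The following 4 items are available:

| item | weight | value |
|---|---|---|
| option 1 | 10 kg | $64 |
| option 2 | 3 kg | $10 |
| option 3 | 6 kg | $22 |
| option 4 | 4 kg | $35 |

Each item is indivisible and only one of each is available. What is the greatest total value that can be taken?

$99

Check high-value combinations within 14 kg:
- option 1+option 4: weight 10+4=14, value 64+35=99
- option 1+option 2: weight 10+3=13, value 64+10=74
- option 2+option 3+option 4: weight 3+6+4=13, value 10+22+35=67
- option 1: weight 10, value 64
Best: $99.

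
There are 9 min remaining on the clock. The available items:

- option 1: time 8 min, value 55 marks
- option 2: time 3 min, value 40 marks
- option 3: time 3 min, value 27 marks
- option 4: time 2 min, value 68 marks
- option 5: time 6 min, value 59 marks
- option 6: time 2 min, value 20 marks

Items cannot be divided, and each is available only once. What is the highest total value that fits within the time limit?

135 marks

Check high-value combinations within 9 min:
- option 2+option 3+option 4: time 3+3+2=8, value 40+27+68=135
- option 2+option 4+option 6: time 3+2+2=7, value 40+68+20=128
- option 4+option 5: time 2+6=8, value 68+59=127
- option 3+option 4+option 6: time 3+2+2=7, value 27+68+20=115
Best: 135 marks.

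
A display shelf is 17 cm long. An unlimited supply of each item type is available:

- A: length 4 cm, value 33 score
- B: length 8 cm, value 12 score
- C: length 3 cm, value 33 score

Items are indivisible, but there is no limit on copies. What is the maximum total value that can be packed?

165 score

Best value-per-unit is C at 33/3; filling with it alone gives 5×33 = 165.
Optimal mix: 2×A + 3×C → length 17, value 165.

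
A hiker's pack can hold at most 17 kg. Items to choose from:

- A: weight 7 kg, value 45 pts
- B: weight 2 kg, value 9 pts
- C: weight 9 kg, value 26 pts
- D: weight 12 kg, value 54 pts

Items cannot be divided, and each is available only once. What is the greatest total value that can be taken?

71 pts

Check high-value combinations within 17 kg:
- A+C: weight 7+9=16, value 45+26=71
- B+D: weight 2+12=14, value 9+54=63
- A+B: weight 7+2=9, value 45+9=54
- D: weight 12, value 54
- A: weight 7, value 45
Best: 71 pts.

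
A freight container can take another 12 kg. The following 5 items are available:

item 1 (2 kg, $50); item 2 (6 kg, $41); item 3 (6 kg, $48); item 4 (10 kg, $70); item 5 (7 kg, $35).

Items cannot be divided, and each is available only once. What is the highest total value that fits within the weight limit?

This is a 0/1 knapsack; check combinations near the capacity.
- item 1+item 4: weight 2+10=12, value 50+70=120
- item 1+item 3: weight 2+6=8, value 50+48=98
- item 1+item 2: weight 2+6=8, value 50+41=91
- item 2+item 3: weight 6+6=12, value 41+48=89
Best: $120.

$120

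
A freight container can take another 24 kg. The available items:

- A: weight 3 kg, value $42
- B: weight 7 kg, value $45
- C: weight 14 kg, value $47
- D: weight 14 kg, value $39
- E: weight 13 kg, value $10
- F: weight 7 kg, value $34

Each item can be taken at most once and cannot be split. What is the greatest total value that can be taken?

$134

This is a 0/1 knapsack; check combinations near the capacity.
- A+B+C: weight 3+7+14=24, value 42+45+47=134
- A+B+D: weight 3+7+14=24, value 42+45+39=126
- A+C+F: weight 3+14+7=24, value 42+47+34=123
- A+B+F: weight 3+7+7=17, value 42+45+34=121
Best: $134.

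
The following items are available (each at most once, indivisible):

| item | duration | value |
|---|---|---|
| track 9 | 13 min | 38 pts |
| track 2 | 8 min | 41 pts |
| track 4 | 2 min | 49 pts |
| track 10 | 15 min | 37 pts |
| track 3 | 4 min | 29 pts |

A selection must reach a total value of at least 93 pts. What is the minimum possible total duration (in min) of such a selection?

Subsets with value ≥ 93, sorted by total duration:
- track 2+track 4+track 3: duration 14, value 119
- track 9+track 4+track 3: duration 19, value 116
- track 4+track 10+track 3: duration 21, value 115
Minimum duration: 14 min.

14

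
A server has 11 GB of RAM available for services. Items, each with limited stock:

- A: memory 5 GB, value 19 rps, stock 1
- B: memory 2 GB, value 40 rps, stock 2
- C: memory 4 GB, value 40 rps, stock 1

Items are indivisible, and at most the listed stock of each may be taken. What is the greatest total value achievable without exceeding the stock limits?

120 rps

Best selections within memory 11 and stock limits:
- 2×B + 1×C: memory 8, value 120
- 1×A + 2×B: memory 9, value 99
- 1×A + 1×B + 1×C: memory 11, value 99
- 2×B: memory 4, value 80
Best: 120 rps.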